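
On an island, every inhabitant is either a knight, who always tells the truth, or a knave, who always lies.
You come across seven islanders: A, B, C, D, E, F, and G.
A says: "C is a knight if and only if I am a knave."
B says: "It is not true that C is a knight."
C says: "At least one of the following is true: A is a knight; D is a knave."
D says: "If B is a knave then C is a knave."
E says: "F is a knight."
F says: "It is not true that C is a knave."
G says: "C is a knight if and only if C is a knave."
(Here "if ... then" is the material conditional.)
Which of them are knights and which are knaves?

Since A is a knave, "C is a knight if and only if I am a knave" needs to be False, which holds.
B is a knight, so "it is not true that C is a knight" must be true — and it is.
C is a knave, and the claim "at least one of the following is true: A is a knight; D is a knave" is indeed False.
D is a knight, and the claim "if B is a knave then C is a knave" is indeed true.
E is a knave, and the claim "F is a knight" is indeed False.
F is a knave; "it is not true that C is a knave" is False, as required.
G is a knave, so "C is a knight if and only if C is a knave" must be False — and it is.

Knights: B and D. Knaves: A, C, E, F, and G.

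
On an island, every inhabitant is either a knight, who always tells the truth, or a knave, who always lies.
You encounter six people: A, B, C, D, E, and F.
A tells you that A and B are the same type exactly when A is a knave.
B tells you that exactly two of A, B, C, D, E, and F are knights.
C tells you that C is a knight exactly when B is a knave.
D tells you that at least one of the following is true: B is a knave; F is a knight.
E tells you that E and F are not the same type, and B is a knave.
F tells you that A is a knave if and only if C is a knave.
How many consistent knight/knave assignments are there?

1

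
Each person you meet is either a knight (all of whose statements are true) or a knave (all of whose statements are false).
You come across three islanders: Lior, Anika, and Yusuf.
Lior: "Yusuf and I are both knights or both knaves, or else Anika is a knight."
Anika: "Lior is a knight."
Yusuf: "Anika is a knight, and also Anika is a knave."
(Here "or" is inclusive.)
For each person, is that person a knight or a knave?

Knights: Lior and Anika. Knaves: Yusuf.

Suppose Lior is a knave. Then Lior's statement "Yusuf and I are both knights or both knaves, or else Anika is a knight" would have to be false. Checking the 4 ways to assign the others, none is consistent with every speaker.
(For instance, with Anika=knight, Yusuf=knave, Lior's claim "Yusuf and I are both knights or both knaves, or else Anika is a knight" comes out true where it would need to be false.)
So Lior must be a knight, making "Yusuf and I are both knights or both knaves, or else Anika is a knight" true. Taking Lior=knight, Anika=knight, Yusuf=knave, each remaining statement checks out:
  Anika (knight): "Lior is a knight" — true. ✓
  Yusuf (knave): "Anika is a knight, and also Anika is a knave" — false. ✓
This is the unique consistent assignment.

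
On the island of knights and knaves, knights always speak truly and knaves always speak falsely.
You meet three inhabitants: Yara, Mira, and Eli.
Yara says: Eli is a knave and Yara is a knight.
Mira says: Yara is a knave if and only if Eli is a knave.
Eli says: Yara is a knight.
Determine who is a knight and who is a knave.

Yara is a knave, Mira is a knight, and Eli is a knave.

Suppose Yara is a knight. Then Yara's statement "Eli is a knave and Yara is a knight" would have to be true. Checking the 4 ways to assign the others, none is consistent with every speaker.
(For instance, with Mira=knight, Eli=knave, Mira's claim "Yara is a knave if and only if Eli is a knave" comes out false where it would need to be true.)
So Yara must be a knave, making "Eli is a knave and Yara is a knight" false. Taking Yara=knave, Mira=knight, Eli=knave, each remaining statement checks out:
  Mira (knight): "Yara is a knave if and only if Eli is a knave" — true. ✓
  Eli (knave): "Yara is a knight" — false. ✓
This is the unique consistent assignment.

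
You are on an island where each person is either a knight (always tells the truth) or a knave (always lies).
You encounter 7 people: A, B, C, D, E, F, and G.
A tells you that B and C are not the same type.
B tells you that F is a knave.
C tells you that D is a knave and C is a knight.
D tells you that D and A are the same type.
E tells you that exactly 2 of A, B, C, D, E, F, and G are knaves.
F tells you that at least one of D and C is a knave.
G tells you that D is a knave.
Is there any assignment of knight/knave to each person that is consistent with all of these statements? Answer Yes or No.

Yes

One consistent assignment: A=knight, B=knave, C=knight, D=knave, E=knight, F=knight, G=knight.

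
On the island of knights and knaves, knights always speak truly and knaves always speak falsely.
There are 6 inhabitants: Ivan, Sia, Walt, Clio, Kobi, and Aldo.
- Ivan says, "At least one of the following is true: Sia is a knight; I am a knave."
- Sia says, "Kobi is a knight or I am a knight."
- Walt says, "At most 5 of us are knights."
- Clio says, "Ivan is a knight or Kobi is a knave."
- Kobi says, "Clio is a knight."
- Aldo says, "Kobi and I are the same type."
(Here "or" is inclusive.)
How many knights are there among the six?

The unique consistent assignment is Ivan=knight, Sia=knight, Walt=knight, Clio=knight, Kobi=knight, Aldo=knave.
That has 5 knights.

5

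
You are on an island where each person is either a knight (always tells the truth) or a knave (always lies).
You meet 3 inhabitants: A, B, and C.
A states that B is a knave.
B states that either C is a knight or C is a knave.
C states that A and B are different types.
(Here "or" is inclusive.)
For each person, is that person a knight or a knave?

A is a knave, B is a knight, and C is a knight.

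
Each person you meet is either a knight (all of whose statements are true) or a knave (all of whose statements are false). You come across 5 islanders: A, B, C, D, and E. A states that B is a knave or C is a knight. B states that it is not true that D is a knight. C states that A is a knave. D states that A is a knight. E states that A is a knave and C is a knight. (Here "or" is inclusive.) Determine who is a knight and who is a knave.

A is a knight, B is a knave, C is a knave, D is a knight, and E is a knave.

A is a knight, so "B is a knave or C is a knight" must be true — and it is.
B is a knave; "it is not true that D is a knight" is False, as required.
C is a knave; "A is a knave" is False, as required.
Since D is a knight, "A is a knight" needs to be true, which holds.
E is a knave; "A is a knave and C is a knight" is False, as required.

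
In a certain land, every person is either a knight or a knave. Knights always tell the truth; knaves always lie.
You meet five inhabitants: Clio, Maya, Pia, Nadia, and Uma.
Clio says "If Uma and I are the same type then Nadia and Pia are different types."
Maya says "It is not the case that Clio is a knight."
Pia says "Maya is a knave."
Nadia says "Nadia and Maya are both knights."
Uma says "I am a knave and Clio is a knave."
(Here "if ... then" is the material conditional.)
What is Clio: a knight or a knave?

Clio is a knight.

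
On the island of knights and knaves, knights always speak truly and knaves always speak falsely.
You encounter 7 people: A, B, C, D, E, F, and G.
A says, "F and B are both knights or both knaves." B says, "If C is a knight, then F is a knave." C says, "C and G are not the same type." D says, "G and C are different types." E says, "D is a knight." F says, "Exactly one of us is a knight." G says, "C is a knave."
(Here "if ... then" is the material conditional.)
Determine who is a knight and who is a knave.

A is a knave, and the claim "F and B are both knights or both knaves" is indeed False.
B is a knight; "if C is a knight, then F is a knave" is true, as required.
Since C is a knight, "C and G are not the same type" needs to be true, which holds.
Since D is a knight, "G and C are different types" needs to be true, which holds.
E is a knight, so "D is a knight" must be true — and it is.
As a knave, F's statement "exactly one of us is a knight" should be False; it is.
As a knave, G's statement "C is a knave" should be False; it is.

A is a knave, B is a knight, C is a knight, D is a knight, E is a knight, F is a knave, and G is a knave.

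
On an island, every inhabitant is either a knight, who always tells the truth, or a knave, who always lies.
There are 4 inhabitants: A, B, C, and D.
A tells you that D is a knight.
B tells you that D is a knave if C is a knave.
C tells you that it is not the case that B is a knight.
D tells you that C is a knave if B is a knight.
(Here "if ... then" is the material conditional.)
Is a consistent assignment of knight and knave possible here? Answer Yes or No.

No

Checking all 16 assignments, each has at least one speaker whose statement's truth value contradicts their type.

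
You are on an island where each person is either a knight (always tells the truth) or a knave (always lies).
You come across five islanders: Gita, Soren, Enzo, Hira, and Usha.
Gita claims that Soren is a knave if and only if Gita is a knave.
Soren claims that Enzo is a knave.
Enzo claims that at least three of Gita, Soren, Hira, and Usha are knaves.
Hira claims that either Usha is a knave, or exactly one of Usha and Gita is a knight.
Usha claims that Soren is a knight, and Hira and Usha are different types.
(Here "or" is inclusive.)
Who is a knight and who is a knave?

Gita (knight): "Soren is a knave if and only if Gita is a knave" — true. ✓
Since Soren is a knight, "Enzo is a knave" needs to be true, which holds.
Enzo is a knave; "at least three of Gita, Soren, Hira, and Usha are knaves" is false, as required.
Hira (knave): "either Usha is a knave, or exactly one of Usha and Gita is a knight" — false. ✓
Usha is a knight, and the claim "Soren is a knight, and Hira and Usha are different types" is indeed true.

Gita is a knight, Soren is a knight, Enzo is a knave, Hira is a knave, and Usha is a knight.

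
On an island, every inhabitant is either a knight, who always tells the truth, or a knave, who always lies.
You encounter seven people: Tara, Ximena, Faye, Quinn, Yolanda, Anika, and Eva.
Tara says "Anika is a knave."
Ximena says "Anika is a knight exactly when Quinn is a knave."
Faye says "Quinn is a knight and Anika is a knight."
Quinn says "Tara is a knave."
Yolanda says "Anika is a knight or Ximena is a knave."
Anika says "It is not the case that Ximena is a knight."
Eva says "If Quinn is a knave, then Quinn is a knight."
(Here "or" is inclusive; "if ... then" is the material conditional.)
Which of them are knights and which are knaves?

Since Tara is a knave, "Anika is a knave" needs to be false, which holds.
Ximena is a knave, so "Anika is a knight exactly when Quinn is a knave" must be false — and it is.
As a knight, Faye's statement "Quinn is a knight and Anika is a knight" should be true; it is.
Quinn (knight): "Tara is a knave" — true. ✓
Yolanda (knight): "Anika is a knight or Ximena is a knave" — true. ✓
Since Anika is a knight, "it is not the case that Ximena is a knight" needs to be true, which holds.
Eva is a knight; "if Quinn is a knave, then Quinn is a knight" is true, as required.

Knights: Faye, Quinn, Yolanda, Anika, and Eva. Knaves: Tara and Ximena.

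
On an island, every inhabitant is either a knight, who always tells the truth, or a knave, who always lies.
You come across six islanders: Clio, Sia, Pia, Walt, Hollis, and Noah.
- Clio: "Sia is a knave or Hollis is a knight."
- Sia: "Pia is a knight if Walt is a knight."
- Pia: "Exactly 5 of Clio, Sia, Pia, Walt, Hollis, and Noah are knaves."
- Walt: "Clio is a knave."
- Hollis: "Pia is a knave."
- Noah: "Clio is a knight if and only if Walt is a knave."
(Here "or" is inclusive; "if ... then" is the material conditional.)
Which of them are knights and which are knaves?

Clio is a knight, Sia is a knight, Pia is a knave, Walt is a knave, Hollis is a knight, and Noah is a knight.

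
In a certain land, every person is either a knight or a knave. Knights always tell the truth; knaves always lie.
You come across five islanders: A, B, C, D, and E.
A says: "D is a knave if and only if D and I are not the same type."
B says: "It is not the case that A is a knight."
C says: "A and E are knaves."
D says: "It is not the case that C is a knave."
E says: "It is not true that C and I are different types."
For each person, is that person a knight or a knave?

Knights: B, C, and D. Knaves: A and E.

A (knave): "D is a knave if and only if D and I are not the same type" — False. ✓
B is a knight; "it is not the case that A is a knight" is True, as required.
C (knight): "A and E are knaves" — True. ✓
As a knight, D's statement "it is not the case that C is a knave" should be True; it is.
E (knave): "it is not true that C and I are different types" — False. ✓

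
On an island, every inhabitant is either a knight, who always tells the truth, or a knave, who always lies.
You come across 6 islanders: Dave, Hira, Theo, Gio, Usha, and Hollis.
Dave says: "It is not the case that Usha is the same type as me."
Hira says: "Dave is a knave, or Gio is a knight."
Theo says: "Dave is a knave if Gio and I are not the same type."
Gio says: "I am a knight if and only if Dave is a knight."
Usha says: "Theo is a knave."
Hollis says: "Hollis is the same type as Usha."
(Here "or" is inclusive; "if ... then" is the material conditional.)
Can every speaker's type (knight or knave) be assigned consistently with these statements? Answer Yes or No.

No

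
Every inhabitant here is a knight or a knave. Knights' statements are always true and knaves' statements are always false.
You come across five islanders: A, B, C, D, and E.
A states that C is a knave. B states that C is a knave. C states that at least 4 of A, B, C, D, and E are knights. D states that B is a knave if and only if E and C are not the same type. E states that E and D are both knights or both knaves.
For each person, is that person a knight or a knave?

Knights: A, B, and D. Knaves: C and E.

A is a knight; "C is a knave" is True, as required.
B is a knight, so "C is a knave" must be True — and it is.
C is a knave; "at least 4 of A, B, C, D, and E are knights" is False, as required.
Since D is a knight, "B is a knave if and only if E and C are not the same type" needs to be True, which holds.
As a knave, E's statement "E and D are both knights or both knaves" should be False; it is.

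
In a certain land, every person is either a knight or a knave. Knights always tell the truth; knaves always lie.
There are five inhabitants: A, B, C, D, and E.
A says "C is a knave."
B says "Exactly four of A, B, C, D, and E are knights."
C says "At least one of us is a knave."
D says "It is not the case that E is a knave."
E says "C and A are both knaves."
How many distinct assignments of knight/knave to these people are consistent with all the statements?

Consistent assignments:
  A=knave, B=knave, C=knight, D=knave, E=knave

1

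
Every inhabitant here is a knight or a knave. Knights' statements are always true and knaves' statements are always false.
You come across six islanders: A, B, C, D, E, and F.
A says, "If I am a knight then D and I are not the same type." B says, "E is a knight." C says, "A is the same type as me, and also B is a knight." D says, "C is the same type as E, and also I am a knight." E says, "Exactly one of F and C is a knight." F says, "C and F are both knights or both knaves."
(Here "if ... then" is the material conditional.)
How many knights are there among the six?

4

The unique consistent assignment is A=knight, B=knight, C=knight, D=knave, E=knight, F=knave.
That has 4 knights.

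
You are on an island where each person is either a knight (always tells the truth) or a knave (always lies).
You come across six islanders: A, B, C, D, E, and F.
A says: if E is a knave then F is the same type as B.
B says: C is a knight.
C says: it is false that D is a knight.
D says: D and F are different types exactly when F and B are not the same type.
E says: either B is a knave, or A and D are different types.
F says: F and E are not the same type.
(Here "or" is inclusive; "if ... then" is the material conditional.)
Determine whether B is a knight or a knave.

Consistent assignments: {A=knave, B=knight, C=knight, D=knave, E=knave, F=knave}
In every consistent assignment, B is a knight.

B is a knight.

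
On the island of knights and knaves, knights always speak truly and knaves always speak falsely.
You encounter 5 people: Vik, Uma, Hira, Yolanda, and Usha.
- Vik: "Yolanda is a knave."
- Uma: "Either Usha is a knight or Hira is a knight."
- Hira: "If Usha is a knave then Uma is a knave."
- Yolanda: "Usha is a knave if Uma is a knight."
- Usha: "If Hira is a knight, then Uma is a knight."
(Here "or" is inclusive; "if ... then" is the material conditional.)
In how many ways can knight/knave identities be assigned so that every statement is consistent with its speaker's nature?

Consistent assignments:
  Vik=knight, Uma=knight, Hira=knight, Yolanda=knave, Usha=knight

1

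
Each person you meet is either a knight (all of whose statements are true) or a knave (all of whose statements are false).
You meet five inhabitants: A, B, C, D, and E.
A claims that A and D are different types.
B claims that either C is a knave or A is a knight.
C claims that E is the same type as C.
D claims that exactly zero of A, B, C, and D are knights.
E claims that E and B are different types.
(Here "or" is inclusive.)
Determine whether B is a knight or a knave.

B is a knave.

Consistent assignments: {A=knave, B=knave, C=knight, D=knave, E=knight}
In every consistent assignment, B is a knave.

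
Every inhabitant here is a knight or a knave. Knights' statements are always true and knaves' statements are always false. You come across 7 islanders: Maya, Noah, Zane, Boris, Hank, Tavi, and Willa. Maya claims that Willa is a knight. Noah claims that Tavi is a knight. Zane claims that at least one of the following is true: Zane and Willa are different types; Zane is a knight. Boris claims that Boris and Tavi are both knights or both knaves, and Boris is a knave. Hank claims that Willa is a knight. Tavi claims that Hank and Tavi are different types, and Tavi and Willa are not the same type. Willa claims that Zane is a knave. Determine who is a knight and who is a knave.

Maya is a knave, Noah is a knight, Zane is a knight, Boris is a knave, Hank is a knave, Tavi is a knight, and Willa is a knave.

As a knave, Maya's statement "Willa is a knight" should be false; it is.
Noah is a knight, and the claim "Tavi is a knight" is indeed true.
As a knight, Zane's statement "at least one of the following is true: Zane and Willa are different types; Zane is a knight" should be true; it is.
Boris (knave): "Boris and Tavi are both knights or both knaves, and Boris is a knave" — false. ✓
Hank is a knave; "Willa is a knight" is false, as required.
Tavi is a knight, so "Hank and Tavi are different types, and Tavi and Willa are not the same type" must be true — and it is.
Since Willa is a knave, "Zane is a knave" needs to be false, which holds.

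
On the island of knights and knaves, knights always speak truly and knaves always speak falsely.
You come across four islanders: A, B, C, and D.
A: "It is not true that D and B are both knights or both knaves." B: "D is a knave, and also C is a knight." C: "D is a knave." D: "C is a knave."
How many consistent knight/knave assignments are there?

2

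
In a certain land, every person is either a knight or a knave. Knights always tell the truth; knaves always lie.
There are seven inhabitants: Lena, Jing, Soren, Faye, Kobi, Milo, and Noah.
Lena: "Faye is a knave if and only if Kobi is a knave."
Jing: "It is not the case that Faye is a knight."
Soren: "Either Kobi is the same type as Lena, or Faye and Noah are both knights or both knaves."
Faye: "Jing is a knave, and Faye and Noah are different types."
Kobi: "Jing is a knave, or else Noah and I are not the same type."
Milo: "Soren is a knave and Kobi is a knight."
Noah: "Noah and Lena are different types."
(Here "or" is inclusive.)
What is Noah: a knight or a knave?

Noah is a knave.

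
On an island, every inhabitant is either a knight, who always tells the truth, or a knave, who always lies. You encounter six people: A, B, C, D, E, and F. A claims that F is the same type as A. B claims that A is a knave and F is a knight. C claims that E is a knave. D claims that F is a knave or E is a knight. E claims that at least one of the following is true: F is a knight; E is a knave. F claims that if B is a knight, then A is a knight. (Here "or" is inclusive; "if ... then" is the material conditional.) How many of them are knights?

4

The unique consistent assignment is A=knight, B=knave, C=knave, D=knight, E=knight, F=knight.
That has 4 knights.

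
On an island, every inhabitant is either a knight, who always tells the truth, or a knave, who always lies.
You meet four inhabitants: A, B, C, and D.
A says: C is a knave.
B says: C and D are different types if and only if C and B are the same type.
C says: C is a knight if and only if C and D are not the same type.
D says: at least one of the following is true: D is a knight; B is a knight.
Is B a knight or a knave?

Consistent assignments: {A=knave, B=knave, C=knight, D=knave}
In every consistent assignment, B is a knave.

B is a knave.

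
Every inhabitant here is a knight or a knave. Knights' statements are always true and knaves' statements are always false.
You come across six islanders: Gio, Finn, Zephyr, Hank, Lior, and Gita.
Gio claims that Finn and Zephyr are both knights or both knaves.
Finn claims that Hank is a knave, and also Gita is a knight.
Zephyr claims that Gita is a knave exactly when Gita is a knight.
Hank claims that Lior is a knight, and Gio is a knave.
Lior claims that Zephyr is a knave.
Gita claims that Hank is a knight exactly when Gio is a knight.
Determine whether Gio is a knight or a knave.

Gio is a knight.

Consistent assignments: {Gio=knight, Finn=knave, Zephyr=knave, Hank=knave, Lior=knight, Gita=knave}
In every consistent assignment, Gio is a knight.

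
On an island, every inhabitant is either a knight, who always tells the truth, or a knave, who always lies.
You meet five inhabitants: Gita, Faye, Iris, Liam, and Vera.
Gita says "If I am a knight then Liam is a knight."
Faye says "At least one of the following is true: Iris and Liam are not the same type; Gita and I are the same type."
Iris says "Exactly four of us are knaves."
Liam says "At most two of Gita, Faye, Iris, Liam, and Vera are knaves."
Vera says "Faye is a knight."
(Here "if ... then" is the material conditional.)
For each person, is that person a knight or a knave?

Gita is a knight, Faye is a knight, Iris is a knave, Liam is a knight, and Vera is a knight.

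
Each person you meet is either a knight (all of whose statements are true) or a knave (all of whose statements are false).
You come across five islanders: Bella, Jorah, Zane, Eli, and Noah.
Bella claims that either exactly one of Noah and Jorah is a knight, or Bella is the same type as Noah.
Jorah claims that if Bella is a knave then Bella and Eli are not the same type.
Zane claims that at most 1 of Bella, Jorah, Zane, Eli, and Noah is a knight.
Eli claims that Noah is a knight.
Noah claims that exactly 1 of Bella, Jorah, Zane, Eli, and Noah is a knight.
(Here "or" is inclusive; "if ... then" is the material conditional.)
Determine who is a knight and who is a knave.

Knights: Bella and Jorah. Knaves: Zane, Eli, and Noah.

Since Bella is a knight, "either exactly one of Noah and Jorah is a knight, or Bella is the same type as Noah" needs to be True, which holds.
Jorah is a knight, and the claim "if Bella is a knave then Bella and Eli are not the same type" is indeed True.
Zane is a knave, and the claim "at most 1 of Bella, Jorah, Zane, Eli, and Noah is a knight" is indeed False.
Eli is a knave, so "Noah is a knight" must be False — and it is.
As a knave, Noah's statement "exactly 1 of Bella, Jorah, Zane, Eli, and Noah is a knight" should be False; it is.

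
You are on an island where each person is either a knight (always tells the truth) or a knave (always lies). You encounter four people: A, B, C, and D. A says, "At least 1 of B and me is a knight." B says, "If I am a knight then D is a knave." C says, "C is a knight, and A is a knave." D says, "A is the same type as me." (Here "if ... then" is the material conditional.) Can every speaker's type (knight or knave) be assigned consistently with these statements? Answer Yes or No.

Yes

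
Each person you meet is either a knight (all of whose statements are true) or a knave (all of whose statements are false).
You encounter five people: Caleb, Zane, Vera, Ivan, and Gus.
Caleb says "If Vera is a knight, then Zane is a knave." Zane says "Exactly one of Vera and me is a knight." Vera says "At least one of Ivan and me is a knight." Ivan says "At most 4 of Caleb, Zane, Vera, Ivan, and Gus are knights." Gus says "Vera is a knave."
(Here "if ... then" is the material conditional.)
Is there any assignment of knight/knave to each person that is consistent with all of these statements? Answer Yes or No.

No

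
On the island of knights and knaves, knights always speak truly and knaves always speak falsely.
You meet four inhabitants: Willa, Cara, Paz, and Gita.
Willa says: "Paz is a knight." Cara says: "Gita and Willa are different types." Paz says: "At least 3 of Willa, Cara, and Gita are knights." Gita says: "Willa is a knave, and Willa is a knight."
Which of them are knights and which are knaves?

Willa is a knave, Cara is a knave, Paz is a knave, and Gita is a knave.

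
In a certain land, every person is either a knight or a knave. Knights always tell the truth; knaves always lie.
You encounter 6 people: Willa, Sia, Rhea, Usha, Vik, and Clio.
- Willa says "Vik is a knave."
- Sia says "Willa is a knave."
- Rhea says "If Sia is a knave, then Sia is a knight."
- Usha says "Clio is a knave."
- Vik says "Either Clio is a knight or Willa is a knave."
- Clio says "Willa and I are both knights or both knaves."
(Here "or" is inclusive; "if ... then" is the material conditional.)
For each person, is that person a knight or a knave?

Willa is a knight, Sia is a knave, Rhea is a knave, Usha is a knight, Vik is a knave, and Clio is a knave.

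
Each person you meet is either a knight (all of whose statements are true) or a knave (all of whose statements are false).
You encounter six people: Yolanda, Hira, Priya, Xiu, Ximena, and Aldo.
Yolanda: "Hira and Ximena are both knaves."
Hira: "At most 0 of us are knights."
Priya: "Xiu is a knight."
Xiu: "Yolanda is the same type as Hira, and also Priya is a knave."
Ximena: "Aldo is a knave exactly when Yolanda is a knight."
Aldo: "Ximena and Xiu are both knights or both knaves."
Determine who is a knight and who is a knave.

Since Yolanda is a knight, "Hira and Ximena are both knaves" needs to be True, which holds.
Hira is a knave, and the claim "at most 0 of us are knights" is indeed False.
Priya is a knave; "Xiu is a knight" is False, as required.
Xiu (knave): "Yolanda is the same type as Hira, and also Priya is a knave" — False. ✓
Ximena is a knave, and the claim "Aldo is a knave exactly when Yolanda is a knight" is indeed False.
As a knight, Aldo's statement "Ximena and Xiu are both knights or both knaves" should be True; it is.

Yolanda is a knight, Hira is a knave, Priya is a knave, Xiu is a knave, Ximena is a knave, and Aldo is a knight.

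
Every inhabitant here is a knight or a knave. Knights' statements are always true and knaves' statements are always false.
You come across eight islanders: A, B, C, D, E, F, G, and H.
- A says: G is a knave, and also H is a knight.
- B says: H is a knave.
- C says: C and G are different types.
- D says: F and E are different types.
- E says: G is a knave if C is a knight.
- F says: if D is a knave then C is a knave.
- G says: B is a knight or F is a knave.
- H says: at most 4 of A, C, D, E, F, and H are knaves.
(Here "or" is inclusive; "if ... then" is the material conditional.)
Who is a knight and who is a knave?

Since A is a knight, "G is a knave, and also H is a knight" needs to be true, which holds.
B (knave): "H is a knave" — false. ✓
C is a knave; "C and G are different types" is false, as required.
D is a knave, and the claim "F and E are different types" is indeed false.
As a knight, E's statement "G is a knave if C is a knight" should be true; it is.
F is a knight, and the claim "if D is a knave then C is a knave" is indeed true.
Since G is a knave, "B is a knight or F is a knave" needs to be false, which holds.
As a knight, H's statement "at most 4 of A, C, D, E, F, and H are knaves" should be true; it is.

A is a knight, B is a knave, C is a knave, D is a knave, E is a knight, F is a knight, G is a knave, and H is a knight.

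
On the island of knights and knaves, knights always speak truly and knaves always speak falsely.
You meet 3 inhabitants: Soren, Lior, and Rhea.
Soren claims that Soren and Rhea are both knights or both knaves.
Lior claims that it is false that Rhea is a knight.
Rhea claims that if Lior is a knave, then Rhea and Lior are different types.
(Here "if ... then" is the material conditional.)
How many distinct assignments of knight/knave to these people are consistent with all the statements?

2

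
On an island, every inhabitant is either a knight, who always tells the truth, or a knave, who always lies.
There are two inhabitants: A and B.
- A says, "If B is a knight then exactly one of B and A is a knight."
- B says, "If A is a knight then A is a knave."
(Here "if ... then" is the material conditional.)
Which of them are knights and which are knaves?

A is a knight and B is a knave.

Since A is a knight, "if B is a knight then exactly one of B and A is a knight" needs to be true, which holds.
As a knave, B's statement "if A is a knight then A is a knave" should be false; it is.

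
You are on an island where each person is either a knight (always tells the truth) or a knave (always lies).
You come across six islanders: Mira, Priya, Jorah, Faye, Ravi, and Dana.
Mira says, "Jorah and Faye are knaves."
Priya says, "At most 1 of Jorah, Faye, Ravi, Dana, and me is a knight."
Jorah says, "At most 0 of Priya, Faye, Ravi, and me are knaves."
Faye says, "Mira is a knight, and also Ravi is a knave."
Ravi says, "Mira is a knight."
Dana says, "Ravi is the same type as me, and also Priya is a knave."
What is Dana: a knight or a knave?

Dana is a knight.

Consistent assignments: {Mira=knight, Priya=knave, Jorah=knave, Faye=knave, Ravi=knight, Dana=knight}
In every consistent assignment, Dana is a knight.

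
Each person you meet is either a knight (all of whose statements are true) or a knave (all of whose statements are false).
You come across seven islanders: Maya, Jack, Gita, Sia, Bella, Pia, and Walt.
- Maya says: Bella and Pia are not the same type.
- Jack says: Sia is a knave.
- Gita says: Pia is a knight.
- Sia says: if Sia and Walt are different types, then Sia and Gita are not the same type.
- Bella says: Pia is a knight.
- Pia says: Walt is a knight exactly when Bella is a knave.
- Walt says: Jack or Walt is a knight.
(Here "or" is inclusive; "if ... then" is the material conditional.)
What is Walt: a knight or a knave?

Consistent assignments: {Maya=knave, Jack=knave, Gita=knave, Sia=knight, Bella=knave, Pia=knave, Walt=knave}
In every consistent assignment, Walt is a knave.

Walt is a knave.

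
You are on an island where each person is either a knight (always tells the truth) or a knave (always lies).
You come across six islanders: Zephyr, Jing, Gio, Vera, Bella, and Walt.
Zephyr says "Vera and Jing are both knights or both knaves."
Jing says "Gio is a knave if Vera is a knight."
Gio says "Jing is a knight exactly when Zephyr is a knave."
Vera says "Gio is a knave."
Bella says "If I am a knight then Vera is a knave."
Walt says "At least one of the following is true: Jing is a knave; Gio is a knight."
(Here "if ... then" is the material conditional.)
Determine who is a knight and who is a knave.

Zephyr is a knave, Jing is a knight, Gio is a knight, Vera is a knave, Bella is a knight, and Walt is a knight.

Since Zephyr is a knave, "Vera and Jing are both knights or both knaves" needs to be False, which holds.
Since Jing is a knight, "Gio is a knave if Vera is a knight" needs to be True, which holds.
Since Gio is a knight, "Jing is a knight exactly when Zephyr is a knave" needs to be True, which holds.
Vera is a knave; "Gio is a knave" is False, as required.
Bella is a knight, and the claim "if I am a knight then Vera is a knave" is indeed True.
Walt is a knight; "at least one of the following is true: Jing is a knave; Gio is a knight" is True, as required.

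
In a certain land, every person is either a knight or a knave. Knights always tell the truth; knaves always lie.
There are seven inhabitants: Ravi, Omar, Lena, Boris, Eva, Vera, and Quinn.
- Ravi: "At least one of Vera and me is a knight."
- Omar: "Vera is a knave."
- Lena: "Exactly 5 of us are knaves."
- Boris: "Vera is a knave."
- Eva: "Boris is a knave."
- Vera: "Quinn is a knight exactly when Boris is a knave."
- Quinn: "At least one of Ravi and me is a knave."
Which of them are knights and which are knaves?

Ravi is a knave, Omar is a knight, Lena is a knave, Boris is a knight, Eva is a knave, Vera is a knave, and Quinn is a knight.

Since Ravi is a knave, "at least one of Vera and me is a knight" needs to be false, which holds.
Omar is a knight, and the claim "Vera is a knave" is indeed True.
Lena is a knave, so "exactly 5 of us are knaves" must be false — and it is.
Boris is a knight, and the claim "Vera is a knave" is indeed True.
Eva is a knave; "Boris is a knave" is false, as required.
As a knave, Vera's statement "Quinn is a knight exactly when Boris is a knave" should be false; it is.
Quinn is a knight; "at least one of Ravi and me is a knave" is True, as required.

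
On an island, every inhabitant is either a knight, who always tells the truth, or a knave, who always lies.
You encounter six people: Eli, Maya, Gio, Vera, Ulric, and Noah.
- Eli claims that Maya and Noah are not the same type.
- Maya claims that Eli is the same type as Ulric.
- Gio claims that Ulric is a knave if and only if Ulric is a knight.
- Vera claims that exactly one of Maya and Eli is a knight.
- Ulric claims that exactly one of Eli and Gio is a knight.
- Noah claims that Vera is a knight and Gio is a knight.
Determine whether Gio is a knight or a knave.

Gio is a knave.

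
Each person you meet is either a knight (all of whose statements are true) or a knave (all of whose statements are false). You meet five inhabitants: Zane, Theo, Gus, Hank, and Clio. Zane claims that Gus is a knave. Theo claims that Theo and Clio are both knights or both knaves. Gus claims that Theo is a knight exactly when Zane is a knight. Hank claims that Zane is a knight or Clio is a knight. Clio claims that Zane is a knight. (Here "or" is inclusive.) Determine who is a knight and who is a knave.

Suppose Zane is a knave. Then Zane's statement "Gus is a knave" would have to be false. Checking the 16 ways to assign the others, none is consistent with every speaker.
(For instance, with Theo=knave, Gus=knave, Hank=knight, Clio=knight, Zane's claim "Gus is a knave" comes out true where it would need to be false.)
So Zane must be a knight, making "Gus is a knave" true. Taking Zane=knight, Theo=knave, Gus=knave, Hank=knight, Clio=knight, each remaining statement checks out:
  Theo (knave): "Theo and Clio are both knights or both knaves" — false. ✓
  Gus (knave): "Theo is a knight exactly when Zane is a knight" — false. ✓
  Hank (knight): "Zane is a knight or Clio is a knight" — true. ✓
  Clio (knight): "Zane is a knight" — true. ✓
This is the unique consistent assignment.

Knights: Zane, Hank, and Clio. Knaves: Theo and Gus.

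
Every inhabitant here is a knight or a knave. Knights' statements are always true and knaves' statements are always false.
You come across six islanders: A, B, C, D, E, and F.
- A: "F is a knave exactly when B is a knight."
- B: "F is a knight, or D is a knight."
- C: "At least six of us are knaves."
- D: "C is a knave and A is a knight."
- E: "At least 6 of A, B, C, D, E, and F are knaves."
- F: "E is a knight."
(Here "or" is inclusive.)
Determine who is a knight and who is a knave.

Knights: A, B, and D. Knaves: C, E, and F.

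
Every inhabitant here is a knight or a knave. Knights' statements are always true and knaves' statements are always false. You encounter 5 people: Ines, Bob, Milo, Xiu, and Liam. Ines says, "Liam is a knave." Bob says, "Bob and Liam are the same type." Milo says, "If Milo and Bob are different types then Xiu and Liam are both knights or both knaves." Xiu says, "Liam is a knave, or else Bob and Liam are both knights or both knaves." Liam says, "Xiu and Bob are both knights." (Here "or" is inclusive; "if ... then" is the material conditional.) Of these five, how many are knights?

The unique consistent assignment is Ines=knave, Bob=knight, Milo=knight, Xiu=knight, Liam=knight.
That has 4 knights.

4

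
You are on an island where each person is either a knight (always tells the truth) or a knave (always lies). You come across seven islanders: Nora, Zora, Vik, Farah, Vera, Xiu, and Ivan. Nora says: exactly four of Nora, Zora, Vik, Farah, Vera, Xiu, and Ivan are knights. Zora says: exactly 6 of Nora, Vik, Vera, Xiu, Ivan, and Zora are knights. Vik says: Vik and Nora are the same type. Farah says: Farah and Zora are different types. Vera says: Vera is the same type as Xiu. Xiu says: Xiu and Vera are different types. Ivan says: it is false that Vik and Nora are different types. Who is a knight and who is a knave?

Knights: Nora, Vik, Xiu, and Ivan. Knaves: Zora, Farah, and Vera.

Nora is a knight; "exactly four of Nora, Zora, Vik, Farah, Vera, Xiu, and Ivan are knights" is True, as required.
Zora is a knave, and the claim "exactly 6 of Nora, Vik, Vera, Xiu, Ivan, and Zora are knights" is indeed False.
Since Vik is a knight, "Vik and Nora are the same type" needs to be True, which holds.
As a knave, Farah's statement "Farah and Zora are different types" should be False; it is.
As a knave, Vera's statement "Vera is the same type as Xiu" should be False; it is.
Xiu is a knight, and the claim "Xiu and Vera are different types" is indeed True.
Ivan is a knight, and the claim "it is false that Vik and Nora are different types" is indeed True.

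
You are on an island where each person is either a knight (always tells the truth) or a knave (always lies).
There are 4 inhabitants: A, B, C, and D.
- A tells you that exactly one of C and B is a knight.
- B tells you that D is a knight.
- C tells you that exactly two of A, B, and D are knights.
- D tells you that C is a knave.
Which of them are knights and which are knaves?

A is a knight, B is a knight, C is a knave, and D is a knight.

A is a knight; "exactly one of C and B is a knight" is True, as required.
B is a knight, and the claim "D is a knight" is indeed True.
As a knave, C's statement "exactly two of A, B, and D are knights" should be False; it is.
D is a knight, so "C is a knave" must be True — and it is.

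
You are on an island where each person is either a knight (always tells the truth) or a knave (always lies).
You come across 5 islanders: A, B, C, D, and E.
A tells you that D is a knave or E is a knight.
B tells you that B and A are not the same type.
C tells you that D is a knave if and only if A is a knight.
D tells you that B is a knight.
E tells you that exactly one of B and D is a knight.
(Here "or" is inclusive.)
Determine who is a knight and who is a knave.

Knights: B, C, and D. Knaves: A and E.

Suppose A is a knight. Then A's statement "D is a knave or E is a knight" would have to be true. Checking the 16 ways to assign the others, none is consistent with every speaker.
(For instance, with B=knight, C=knight, D=knight, E=knave, A's claim "D is a knave or E is a knight" comes out false where it would need to be true.)
So A must be a knave, making "D is a knave or E is a knight" false. Taking A=knave, B=knight, C=knight, D=knight, E=knave, each remaining statement checks out:
  B (knight): "B and A are not the same type" — true. ✓
  C (knight): "D is a knave if and only if A is a knight" — true. ✓
  D (knight): "B is a knight" — true. ✓
  E (knave): "exactly one of B and D is a knight" — false. ✓
This is the unique consistent assignment.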